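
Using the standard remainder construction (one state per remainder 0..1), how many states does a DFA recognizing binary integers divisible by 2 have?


Divisibility by 2 is tracked via the remainder mod 2: 0, 1, ..., 1
The construction assigns one state to each remainder
Number of remainders = 2

2


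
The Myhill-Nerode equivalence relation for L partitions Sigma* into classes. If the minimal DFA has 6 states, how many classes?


Myhill-Nerode theorem:
Number of equivalence classes = number of states in minimal DFA
Minimal DFA states = 6
Therefore equivalence classes = 6

6


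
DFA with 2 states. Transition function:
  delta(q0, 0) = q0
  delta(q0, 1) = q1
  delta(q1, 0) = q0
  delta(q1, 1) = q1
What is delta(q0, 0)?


Looking up transition function:
delta(q0, 0) in the table
Row: q0, Column: 0
Result: q0

q0


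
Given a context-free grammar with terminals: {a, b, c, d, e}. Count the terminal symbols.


Terminal symbols: a, b, c, d, e
Counting each: a (#1), b (#2), c (#3), d (#4), e (#5)
Total = 5

5


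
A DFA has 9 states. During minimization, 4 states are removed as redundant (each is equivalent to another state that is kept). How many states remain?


Original DFA: 9 states
Redundant states removed: 4
Minimized states = original - removed
= 9 - 4
= 5

5


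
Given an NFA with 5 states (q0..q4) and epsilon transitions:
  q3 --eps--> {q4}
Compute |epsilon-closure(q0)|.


Starting from q0
Initialize closure = {q0}
q0 has no outgoing epsilon transitions -> nothing to add
Final closure: {q0}
Size = 1

1


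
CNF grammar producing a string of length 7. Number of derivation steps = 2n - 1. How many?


Chomsky Normal Form derivation:
String length n = 7
Each step either:
  - Splits a nonterminal into two (n-1 such steps)
  - Converts a nonterminal to terminal (n such steps)
Total = (n-1) + n = 2n - 1
= 2(7) - 1
= 14 - 1
= 13

13


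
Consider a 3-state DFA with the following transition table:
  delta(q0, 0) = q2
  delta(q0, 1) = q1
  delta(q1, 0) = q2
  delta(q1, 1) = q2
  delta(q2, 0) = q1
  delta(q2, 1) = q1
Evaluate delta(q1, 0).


Looking up transition function:
delta(q1, 0) in the table
Row: q1, Column: 0
Result: q2

q2


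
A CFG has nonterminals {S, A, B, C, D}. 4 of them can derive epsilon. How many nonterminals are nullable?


Nonterminals: {S, A, B, C, D}
A nonterminal is nullable if it can derive epsilon
Counting nullable nonterminals: 4
Total nullable = 4

4


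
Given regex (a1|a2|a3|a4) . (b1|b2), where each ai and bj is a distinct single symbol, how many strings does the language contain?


First group: 4 alternatives
Second group: 2 alternatives
Concatenation: each choice from group 1 pairs with each from group 2
Total = 4 x 2 = 8

8


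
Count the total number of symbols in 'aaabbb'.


String: 'aaabbb'
Counting characters:
  'a' appears 3 time(s)
  'b' appears 3 time(s)
Total length = 3 + 3 = 6

6


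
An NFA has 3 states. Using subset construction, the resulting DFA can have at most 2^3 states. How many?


NFA has 3 states
Subset construction: each DFA state = subset of NFA states
Maximum subsets = 2^3
2^3 = 8

8


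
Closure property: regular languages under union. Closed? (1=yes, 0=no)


Regular languages are closed under:
- Union (DFA product construction)
- Intersection (DFA product construction)
- Complement (swap accept/reject states)
- Concatenation (NFA construction)
- Kleene star (NFA construction)
union is in this list
Therefore: closed

1


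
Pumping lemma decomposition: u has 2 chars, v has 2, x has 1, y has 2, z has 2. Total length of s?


|s| = |u| + |v| + |x| + |y| + |z|
= 2 + 2 + 1 + 2 + 2
= 4 + 1 + 4
= 5 + 4
= 9

9


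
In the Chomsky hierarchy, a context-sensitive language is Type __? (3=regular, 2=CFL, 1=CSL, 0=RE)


Chomsky hierarchy levels:
  Type 3: Regular (DFA/NFA/regex)
  Type 2: Context-free (PDA)
  Type 1: Context-sensitive
  Type 0: Recursively enumerable (TM)
'context-sensitive' corresponds to Type 1

1


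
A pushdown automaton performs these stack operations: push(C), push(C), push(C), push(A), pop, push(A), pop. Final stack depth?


Tracing stack operations:
  push(C) -> stack = [C], depth=1
  push(C) -> stack = [C,C], depth=2
  push(C) -> stack = [C,C,C], depth=3
  push(A) -> stack = [C,C,C,A], depth=4
  pop -> removed A, stack = [C,C,C], depth=3
  push(A) -> stack = [C,C,C,A], depth=4
  pop -> removed A, stack = [C,C,C], depth=3
Final depth = 3

3


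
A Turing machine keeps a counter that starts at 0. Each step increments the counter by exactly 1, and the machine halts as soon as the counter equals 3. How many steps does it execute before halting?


Counter starts at 0. Counting sequence:
  Step 1: counter = 1
  Step 2: counter = 2
  Step 3: counter = 3
Counter reached 3 -> halt
Total steps = 3

3


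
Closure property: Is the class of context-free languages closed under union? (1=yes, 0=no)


CFL closure properties:
  Closed under: union, concatenation, Kleene star
  NOT closed under: intersection, complement
Operation 'union' is in closed list -> Yes (closed)

1


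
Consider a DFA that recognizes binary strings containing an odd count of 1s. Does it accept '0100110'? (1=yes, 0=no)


DFA has 2 states: q_even (start, accept=no) and q_odd
Processing string '0100110' character by character:
  Position 0: read '0', 1-count=0 -> q_even (no change)
  Position 1: read '1', 1-count=1 -> q_odd
  Position 2: read '0', 1-count=1 -> q_odd (no change)
  Position 3: read '0', 1-count=1 -> q_odd (no change)
  Position 4: read '1', 1-count=2 -> q_even
  Position 5: read '1', 1-count=3 -> q_odd
  Position 6: read '0', 1-count=3 -> q_odd (no change)
Final state: q_odd, total 1s = 3 (odd); the DFA requires an odd count -> accept

1


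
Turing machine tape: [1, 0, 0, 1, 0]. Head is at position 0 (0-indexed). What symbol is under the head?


Tape: [1, 0, 0, 1, 0]
Positions: 0 1 2 3 4
Values:    1 0 0 1 0
Head at position 0
tape[0] = 1

1


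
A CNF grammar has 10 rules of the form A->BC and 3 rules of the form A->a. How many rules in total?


CNF allows two rule forms:
  A -> BC (binary): 10 rules
  A -> a (terminal): 3 rules
Total = 10 + 3 = 13

13


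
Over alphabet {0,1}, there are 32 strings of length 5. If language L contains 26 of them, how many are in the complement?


Alphabet: {0,1}
String length: 5
Total strings of length 5 = 2^5 = 32
Strings in L = 26
Complement = total - |L|
= 32 - 26
= 6

6


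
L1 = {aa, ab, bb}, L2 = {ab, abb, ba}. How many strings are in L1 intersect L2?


L1 = {aa, ab, bb}
L2 = {ab, abb, ba}
Checking each string in L1 against L2:
  'aa': in L2? No
  'ab': in L2? Yes
  'bb': in L2? No
Intersection = {ab}
|L1 ∩ L2| = 1

1


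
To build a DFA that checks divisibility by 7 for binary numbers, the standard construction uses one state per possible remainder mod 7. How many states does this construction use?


Divisibility by 7 is tracked via the remainder mod 7: 0, 1, ..., 6
The construction assigns one state to each remainder
Number of remainders = 7

7


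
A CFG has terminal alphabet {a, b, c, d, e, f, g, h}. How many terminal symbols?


Terminal symbols: a, b, c, d, e, f, g, h
Counting each: a (#1), b (#2), c (#3), d (#4), e (#5), f (#6), g (#7), h (#8)
Total = 8

8


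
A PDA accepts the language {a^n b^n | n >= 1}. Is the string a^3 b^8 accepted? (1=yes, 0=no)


Language requires equal numbers of a's and b's
PDA pushes for each 'a', pops for each 'b'
Number of a's = 3
Number of b's = 8
3 != 8 -> Reject

0


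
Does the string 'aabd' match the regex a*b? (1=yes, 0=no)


Pattern: a*b
String: 'aabd'
Pattern requires: zero or more 'a's followed by exactly one 'b'
Found 2 leading 'a's
Remaining: 'bd'
Remaining is not 'b' -> no match
Result: 0

0


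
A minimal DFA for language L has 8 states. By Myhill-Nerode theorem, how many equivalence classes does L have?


Myhill-Nerode theorem:
Number of equivalence classes = number of states in minimal DFA
Minimal DFA states = 8
Therefore equivalence classes = 8

8


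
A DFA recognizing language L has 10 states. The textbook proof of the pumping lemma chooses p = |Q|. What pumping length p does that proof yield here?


Pumping lemma for regular languages (standard proof):
Take p = |Q|, the number of DFA states.
Any string of length >= |Q| passes through |Q|+1 states while reading its first |Q| symbols,
so by pigeonhole some state repeats, giving the loop that can be pumped.
Here |Q| = 10
Therefore the proof uses p = 10

10


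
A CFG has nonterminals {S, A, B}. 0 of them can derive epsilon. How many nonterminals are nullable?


Nonterminals: {S, A, B}
A nonterminal is nullable if it can derive epsilon
Counting nullable nonterminals: 0
Total nullable = 0

0


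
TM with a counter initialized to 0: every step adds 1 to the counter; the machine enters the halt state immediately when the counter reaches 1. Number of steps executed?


Counter starts at 0. Counting sequence:
  Step 1: counter = 1
Counter reached 1 -> halt
Total steps = 1

1


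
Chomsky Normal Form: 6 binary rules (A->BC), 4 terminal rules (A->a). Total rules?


CNF allows two rule forms:
  A -> BC (binary): 6 rules
  A -> a (terminal): 4 rules
Total = 6 + 4 = 10

10


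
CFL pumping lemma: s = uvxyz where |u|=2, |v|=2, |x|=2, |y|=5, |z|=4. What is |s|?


|s| = |u| + |v| + |x| + |y| + |z|
= 2 + 2 + 2 + 5 + 4
= 4 + 2 + 9
= 6 + 9
= 15

15


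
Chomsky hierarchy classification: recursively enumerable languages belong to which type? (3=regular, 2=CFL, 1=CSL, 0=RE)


Chomsky hierarchy levels:
  Type 3: Regular (DFA/NFA/regex)
  Type 2: Context-free (PDA)
  Type 1: Context-sensitive
  Type 0: Recursively enumerable (TM)
'recursively enumerable' corresponds to Type 0

0


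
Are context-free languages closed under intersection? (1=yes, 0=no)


CFL closure properties:
  Closed under: union, concatenation, Kleene star
  NOT closed under: intersection, complement
Operation 'intersection' is in not-closed list -> No (not closed)

0


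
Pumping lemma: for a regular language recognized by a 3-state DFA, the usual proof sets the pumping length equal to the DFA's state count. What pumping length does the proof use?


Pumping lemma for regular languages (standard proof):
Take p = |Q|, the number of DFA states.
Any string of length >= |Q| passes through |Q|+1 states while reading its first |Q| symbols,
so by pigeonhole some state repeats, giving the loop that can be pumped.
Here |Q| = 3
Therefore the proof uses p = 3

3


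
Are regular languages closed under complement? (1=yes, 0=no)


Regular languages are closed under:
- Union (DFA product construction)
- Intersection (DFA product construction)
- Complement (swap accept/reject states)
- Concatenation (NFA construction)
- Kleene star (NFA construction)
complement is in this list
Therefore: closed

1


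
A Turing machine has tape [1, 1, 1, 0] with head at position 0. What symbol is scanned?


Tape: [1, 1, 1, 0]
Positions: 0 1 2 3
Values:    1 1 1 0
Head at position 0
tape[0] = 1

1


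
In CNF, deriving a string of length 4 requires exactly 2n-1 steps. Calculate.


Chomsky Normal Form derivation:
String length n = 4
Each step either:
  - Splits a nonterminal into two (n-1 such steps)
  - Converts a nonterminal to terminal (n such steps)
Total = (n-1) + n = 2n - 1
= 2(4) - 1
= 8 - 1
= 7

7


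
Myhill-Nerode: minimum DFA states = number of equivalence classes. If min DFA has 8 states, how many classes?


Myhill-Nerode theorem:
Number of equivalence classes = number of states in minimal DFA
Minimal DFA states = 8
Therefore equivalence classes = 8

8


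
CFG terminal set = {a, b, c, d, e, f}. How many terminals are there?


Terminal symbols: a, b, c, d, e, f
Counting each: a (#1), b (#2), c (#3), d (#4), e (#5), f (#6)
Total = 6

6


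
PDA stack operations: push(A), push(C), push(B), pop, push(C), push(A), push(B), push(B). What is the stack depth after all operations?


Tracing stack operations:
  push(A) -> stack = [A], depth=1
  push(C) -> stack = [A,C], depth=2
  push(B) -> stack = [A,C,B], depth=3
  pop -> removed B, stack = [A,C], depth=2
  push(C) -> stack = [A,C,C], depth=3
  push(A) -> stack = [A,C,C,A], depth=4
  push(B) -> stack = [A,C,C,A,B], depth=5
  push(B) -> stack = [A,C,C,A,B,B], depth=6
Final depth = 6

6


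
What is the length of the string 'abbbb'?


String: 'abbbb'
Counting characters:
  'a' appears 1 time(s)
  'b' appears 4 time(s)
Total length = 1 + 4 = 5

5


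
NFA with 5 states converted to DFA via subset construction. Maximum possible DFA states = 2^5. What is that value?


NFA has 5 states
Subset construction: each DFA state = subset of NFA states
Maximum subsets = 2^5
2^5 = 32

32


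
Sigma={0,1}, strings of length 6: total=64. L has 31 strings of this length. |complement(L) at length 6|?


Alphabet: {0,1}
String length: 6
Total strings of length 6 = 2^6 = 64
Strings in L = 31
Complement = total - |L|
= 64 - 31
= 33

33


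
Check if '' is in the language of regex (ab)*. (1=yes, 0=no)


Pattern: (ab)*
String: ''
Pattern requires: zero or more repetitions of 'ab'
Pairs: []
All pairs are 'ab'? Yes
Result: 1

1


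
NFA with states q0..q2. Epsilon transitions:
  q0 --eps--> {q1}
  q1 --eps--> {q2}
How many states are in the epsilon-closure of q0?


Starting from q0
Initialize closure = {q0}
Follow epsilon from q0 -> add q1
Follow epsilon from q1 -> add q2
Final closure: {q0, q1, q2}
Size = 3

3


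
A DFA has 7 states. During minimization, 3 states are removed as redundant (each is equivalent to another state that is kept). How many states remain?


Original DFA: 7 states
Redundant states removed: 3
Minimized states = original - removed
= 7 - 3
= 4

4


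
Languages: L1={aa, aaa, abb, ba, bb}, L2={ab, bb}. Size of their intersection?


L1 = {aa, aaa, abb, ba, bb}
L2 = {ab, bb}
Checking each string in L1 against L2:
  'aa': in L2? No
  'aaa': in L2? No
  'abb': in L2? No
  'ba': in L2? No
  'bb': in L2? Yes
Intersection = {bb}
|L1 ∩ L2| = 1

1


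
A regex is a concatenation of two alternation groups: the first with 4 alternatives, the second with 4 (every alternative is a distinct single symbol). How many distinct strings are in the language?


First group: 4 alternatives
Second group: 4 alternatives
Concatenation: each choice from group 1 pairs with each from group 2
Total = 4 x 4 = 16

16


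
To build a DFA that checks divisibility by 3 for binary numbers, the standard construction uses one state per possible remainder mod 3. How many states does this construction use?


Divisibility by 3 is tracked via the remainder mod 3: 0, 1, ..., 2
The construction assigns one state to each remainder
Number of remainders = 3

3


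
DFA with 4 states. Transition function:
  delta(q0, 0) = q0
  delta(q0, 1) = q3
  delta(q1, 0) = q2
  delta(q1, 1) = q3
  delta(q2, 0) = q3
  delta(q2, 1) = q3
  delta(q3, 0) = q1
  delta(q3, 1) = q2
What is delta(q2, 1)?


Looking up transition function:
delta(q2, 1) in the table
Row: q2, Column: 1
Result: q3

q3


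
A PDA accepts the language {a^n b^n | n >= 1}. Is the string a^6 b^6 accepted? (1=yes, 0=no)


Language requires equal numbers of a's and b's
PDA pushes for each 'a', pops for each 'b'
Number of a's = 6
Number of b's = 6
6 == 6 -> Accept

1


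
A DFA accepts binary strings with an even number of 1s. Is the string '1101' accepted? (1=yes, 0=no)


DFA has 2 states: q_even (start, accept=yes) and q_odd
Processing string '1101' character by character:
  Position 0: read '1', 1-count=1 -> q_odd
  Position 1: read '1', 1-count=2 -> q_even
  Position 2: read '0', 1-count=2 -> q_even (no change)
  Position 3: read '1', 1-count=3 -> q_odd
Final state: q_odd, total 1s = 3 (odd); the DFA requires an even count -> reject

0


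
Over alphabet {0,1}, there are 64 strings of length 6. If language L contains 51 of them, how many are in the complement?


Alphabet: {0,1}
String length: 6
Total strings of length 6 = 2^6 = 64
Strings in L = 51
Complement = total - |L|
= 64 - 51
= 13

13


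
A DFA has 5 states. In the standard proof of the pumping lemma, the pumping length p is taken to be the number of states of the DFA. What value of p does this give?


Pumping lemma for regular languages (standard proof):
Take p = |Q|, the number of DFA states.
Any string of length >= |Q| passes through |Q|+1 states while reading its first |Q| symbols,
so by pigeonhole some state repeats, giving the loop that can be pumped.
Here |Q| = 5
Therefore the proof uses p = 5

5


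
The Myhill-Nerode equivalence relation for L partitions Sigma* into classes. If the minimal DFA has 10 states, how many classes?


Myhill-Nerode theorem:
Number of equivalence classes = number of states in minimal DFA
Minimal DFA states = 10
Therefore equivalence classes = 10

10


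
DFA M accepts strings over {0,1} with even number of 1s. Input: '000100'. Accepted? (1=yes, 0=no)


DFA has 2 states: q_even (start, accept=yes) and q_odd
Processing string '000100' character by character:
  Position 0: read '0', 1-count=0 -> q_even (no change)
  Position 1: read '0', 1-count=0 -> q_even (no change)
  Position 2: read '0', 1-count=0 -> q_even (no change)
  Position 3: read '1', 1-count=1 -> q_odd
  Position 4: read '0', 1-count=1 -> q_odd (no change)
  Position 5: read '0', 1-count=1 -> q_odd (no change)
Final state: q_odd, total 1s = 1 (odd); the DFA requires an even count -> reject

0


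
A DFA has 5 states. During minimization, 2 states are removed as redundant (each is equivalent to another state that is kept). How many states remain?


Original DFA: 5 states
Redundant states removed: 2
Minimized states = original - removed
= 5 - 2
= 3

3


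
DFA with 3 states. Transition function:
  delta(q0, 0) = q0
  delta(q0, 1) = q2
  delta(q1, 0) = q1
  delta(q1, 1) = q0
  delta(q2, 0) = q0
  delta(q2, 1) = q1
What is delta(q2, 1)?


Looking up transition function:
delta(q2, 1) in the table
Row: q2, Column: 1
Result: q1

q1


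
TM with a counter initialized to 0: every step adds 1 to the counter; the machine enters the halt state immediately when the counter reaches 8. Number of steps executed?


Counter starts at 0. Counting sequence:
  Step 1: counter = 1
  Step 2: counter = 2
  Step 3: counter = 3
  Step 4: counter = 4
  Step 5: counter = 5
  Step 6: counter = 6
  Step 7: counter = 7
  Step 8: counter = 8
Counter reached 8 -> halt
Total steps = 8

8


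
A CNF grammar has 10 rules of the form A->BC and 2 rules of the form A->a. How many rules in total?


CNF allows two rule forms:
  A -> BC (binary): 10 rules
  A -> a (terminal): 2 rules
Total = 10 + 2 = 12

12


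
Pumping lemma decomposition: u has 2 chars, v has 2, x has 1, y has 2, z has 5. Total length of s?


|s| = |u| + |v| + |x| + |y| + |z|
= 2 + 2 + 1 + 2 + 5
= 4 + 1 + 7
= 5 + 7
= 12

12


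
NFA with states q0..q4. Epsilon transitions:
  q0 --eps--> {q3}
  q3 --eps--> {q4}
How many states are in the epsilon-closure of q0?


Starting from q0
Initialize closure = {q0}
Follow epsilon from q0 -> add q3
Follow epsilon from q3 -> add q4
Final closure: {q0, q3, q4}
Size = 3

3


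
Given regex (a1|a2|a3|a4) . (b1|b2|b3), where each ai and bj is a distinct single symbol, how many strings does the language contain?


First group: 4 alternatives
Second group: 3 alternatives
Concatenation: each choice from group 1 pairs with each from group 2
Total = 4 x 3 = 12

12


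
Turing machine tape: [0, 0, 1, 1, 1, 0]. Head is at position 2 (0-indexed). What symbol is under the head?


Tape: [0, 0, 1, 1, 1, 0]
Positions: 0 1 2 3 4 5
Values:    0 0 1 1 1 0
Head at position 2
tape[2] = 1

1


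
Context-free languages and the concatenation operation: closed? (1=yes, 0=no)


CFL closure properties:
  Closed under: union, concatenation, Kleene star
  NOT closed under: intersection, complement
Operation 'concatenation' is in closed list -> Yes (closed)

1


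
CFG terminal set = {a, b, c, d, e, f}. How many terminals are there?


Terminal symbols: a, b, c, d, e, f
Counting each: a (#1), b (#2), c (#3), d (#4), e (#5), f (#6)
Total = 6

6


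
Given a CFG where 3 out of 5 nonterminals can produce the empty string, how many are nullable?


Nonterminals: {S, A, B, C, D}
A nonterminal is nullable if it can derive epsilon
Counting nullable nonterminals: 3
Total nullable = 3

3


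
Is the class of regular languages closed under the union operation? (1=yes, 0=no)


Regular languages are closed under:
- Union (DFA product construction)
- Intersection (DFA product construction)
- Complement (swap accept/reject states)
- Concatenation (NFA construction)
- Kleene star (NFA construction)
union is in this list
Therefore: closed

1


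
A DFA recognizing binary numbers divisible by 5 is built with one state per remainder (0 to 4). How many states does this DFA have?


Divisibility by 5 is tracked via the remainder mod 5: 0, 1, ..., 4
The construction assigns one state to each remainder
Number of remainders = 5

5


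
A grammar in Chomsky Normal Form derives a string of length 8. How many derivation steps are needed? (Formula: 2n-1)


Chomsky Normal Form derivation:
String length n = 8
Each step either:
  - Splits a nonterminal into two (n-1 such steps)
  - Converts a nonterminal to terminal (n such steps)
Total = (n-1) + n = 2n - 1
= 2(8) - 1
= 16 - 1
= 15

15


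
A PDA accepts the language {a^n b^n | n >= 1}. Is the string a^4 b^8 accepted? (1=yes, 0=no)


Language requires equal numbers of a's and b's
PDA pushes for each 'a', pops for each 'b'
Number of a's = 4
Number of b's = 8
4 != 8 -> Reject

0


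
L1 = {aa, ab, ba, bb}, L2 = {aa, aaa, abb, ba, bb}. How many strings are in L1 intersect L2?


L1 = {aa, ab, ba, bb}
L2 = {aa, aaa, abb, ba, bb}
Checking each string in L1 against L2:
  'aa': in L2? Yes
  'ab': in L2? No
  'ba': in L2? Yes
  'bb': in L2? Yes
Intersection = {aa, ba, bb}
|L1 ∩ L2| = 3

3


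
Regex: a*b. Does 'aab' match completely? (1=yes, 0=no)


Pattern: a*b
String: 'aab'
Pattern requires: zero or more 'a's followed by exactly one 'b'
Found 2 leading 'a's
Remaining: 'b'
Remaining is exactly 'b' -> match
Result: 1

1


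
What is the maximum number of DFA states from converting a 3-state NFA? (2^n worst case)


NFA has 3 states
Subset construction: each DFA state = subset of NFA states
Maximum subsets = 2^3
2^3 = 8

8


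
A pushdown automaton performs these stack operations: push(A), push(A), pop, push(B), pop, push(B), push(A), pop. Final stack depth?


Tracing stack operations:
  push(A) -> stack = [A], depth=1
  push(A) -> stack = [A,A], depth=2
  pop -> removed A, stack = [A], depth=1
  push(B) -> stack = [A,B], depth=2
  pop -> removed B, stack = [A], depth=1
  push(B) -> stack = [A,B], depth=2
  push(A) -> stack = [A,B,A], depth=3
  pop -> removed A, stack = [A,B], depth=2
Final depth = 2

2


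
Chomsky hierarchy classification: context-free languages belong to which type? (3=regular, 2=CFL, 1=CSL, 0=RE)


Chomsky hierarchy levels:
  Type 3: Regular (DFA/NFA/regex)
  Type 2: Context-free (PDA)
  Type 1: Context-sensitive
  Type 0: Recursively enumerable (TM)
'context-free' corresponds to Type 2

2


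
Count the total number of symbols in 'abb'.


String: 'abb'
Counting characters:
  'a' appears 1 time(s)
  'b' appears 2 time(s)
Total length = 1 + 2 = 3

3


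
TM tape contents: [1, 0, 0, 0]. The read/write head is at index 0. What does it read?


Tape: [1, 0, 0, 0]
Positions: 0 1 2 3
Values:    1 0 0 0
Head at position 0
tape[0] = 1

1


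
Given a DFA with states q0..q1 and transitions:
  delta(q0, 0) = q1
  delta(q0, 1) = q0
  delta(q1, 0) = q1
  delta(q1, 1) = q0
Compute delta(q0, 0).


Looking up transition function:
delta(q0, 0) in the table
Row: q0, Column: 0
Result: q1

q1


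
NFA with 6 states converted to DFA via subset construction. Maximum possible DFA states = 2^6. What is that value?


NFA has 6 states
Subset construction: each DFA state = subset of NFA states
Maximum subsets = 2^6
2^6 = 64

64


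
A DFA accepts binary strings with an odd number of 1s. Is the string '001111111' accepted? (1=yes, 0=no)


DFA has 2 states: q_even (start, accept=no) and q_odd
Processing string '001111111' character by character:
  Position 0: read '0', 1-count=0 -> q_even (no change)
  Position 1: read '0', 1-count=0 -> q_even (no change)
  Position 2: read '1', 1-count=1 -> q_odd
  Position 3: read '1', 1-count=2 -> q_even
  Position 4: read '1', 1-count=3 -> q_odd
  Position 5: read '1', 1-count=4 -> q_even
  Position 6: read '1', 1-count=5 -> q_odd
  Position 7: read '1', 1-count=6 -> q_even
  Position 8: read '1', 1-count=7 -> q_odd
Final state: q_odd, total 1s = 7 (odd); the DFA requires an odd count -> accept

1


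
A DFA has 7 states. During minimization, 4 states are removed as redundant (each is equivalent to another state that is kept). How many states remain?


Original DFA: 7 states
Redundant states removed: 4
Minimized states = original - removed
= 7 - 4
= 3

3


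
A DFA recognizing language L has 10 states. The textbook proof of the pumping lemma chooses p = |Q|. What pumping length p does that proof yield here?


Pumping lemma for regular languages (standard proof):
Take p = |Q|, the number of DFA states.
Any string of length >= |Q| passes through |Q|+1 states while reading its first |Q| symbols,
so by pigeonhole some state repeats, giving the loop that can be pumped.
Here |Q| = 10
Therefore the proof uses p = 10

10


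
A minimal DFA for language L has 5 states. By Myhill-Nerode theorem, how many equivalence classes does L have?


Myhill-Nerode theorem:
Number of equivalence classes = number of states in minimal DFA
Minimal DFA states = 5
Therefore equivalence classes = 5

5


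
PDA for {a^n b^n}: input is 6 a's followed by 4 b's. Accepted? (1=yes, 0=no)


Language requires equal numbers of a's and b's
PDA pushes for each 'a', pops for each 'b'
Number of a's = 6
Number of b's = 4
6 != 4 -> Reject

0


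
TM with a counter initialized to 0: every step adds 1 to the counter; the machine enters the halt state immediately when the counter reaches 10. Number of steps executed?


Counter starts at 0. Counting sequence:
  Step 1: counter = 1
  Step 2: counter = 2
  Step 3: counter = 3
  Step 4: counter = 4
  Step 5: counter = 5
  Step 6: counter = 6
  ...
  Step 10: counter = 10
Counter reached 10 -> halt
Total steps = 10

10


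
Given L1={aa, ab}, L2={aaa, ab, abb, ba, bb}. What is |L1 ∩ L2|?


L1 = {aa, ab}
L2 = {aaa, ab, abb, ba, bb}
Checking each string in L1 against L2:
  'aa': in L2? No
  'ab': in L2? Yes
Intersection = {ab}
|L1 ∩ L2| = 1

1


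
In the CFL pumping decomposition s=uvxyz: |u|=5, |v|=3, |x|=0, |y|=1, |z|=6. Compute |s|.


|s| = |u| + |v| + |x| + |y| + |z|
= 5 + 3 + 0 + 1 + 6
= 8 + 0 + 7
= 8 + 7
= 15

15


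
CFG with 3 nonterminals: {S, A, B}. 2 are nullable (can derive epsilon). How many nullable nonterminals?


Nonterminals: {S, A, B}
A nonterminal is nullable if it can derive epsilon
Counting nullable nonterminals: 2
Total nullable = 2

2


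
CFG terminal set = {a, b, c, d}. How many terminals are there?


Terminal symbols: a, b, c, d
Counting each: a (#1), b (#2), c (#3), d (#4)
Total = 4

4


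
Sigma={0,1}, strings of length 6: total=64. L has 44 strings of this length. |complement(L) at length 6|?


Alphabet: {0,1}
String length: 6
Total strings of length 6 = 2^6 = 64
Strings in L = 44
Complement = total - |L|
= 64 - 44
= 20

20


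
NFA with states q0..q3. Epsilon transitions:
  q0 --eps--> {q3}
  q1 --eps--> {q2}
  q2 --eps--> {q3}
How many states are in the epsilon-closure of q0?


Starting from q0
Initialize closure = {q0}
Follow epsilon from q0 -> add q3
Final closure: {q0, q3}
Size = 2

2


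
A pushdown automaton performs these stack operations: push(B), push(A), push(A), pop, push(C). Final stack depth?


Tracing stack operations:
  push(B) -> stack = [B], depth=1
  push(A) -> stack = [B,A], depth=2
  push(A) -> stack = [B,A,A], depth=3
  pop -> removed A, stack = [B,A], depth=2
  push(C) -> stack = [B,A,C], depth=3
Final depth = 3

3


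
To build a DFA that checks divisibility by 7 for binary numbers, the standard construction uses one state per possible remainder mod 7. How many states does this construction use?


Divisibility by 7 is tracked via the remainder mod 7: 0, 1, ..., 6
The construction assigns one state to each remainder
Number of remainders = 7

7


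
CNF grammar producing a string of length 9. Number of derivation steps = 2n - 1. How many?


Chomsky Normal Form derivation:
String length n = 9
Each step either:
  - Splits a nonterminal into two (n-1 such steps)
  - Converts a nonterminal to terminal (n such steps)
Total = (n-1) + n = 2n - 1
= 2(9) - 1
= 18 - 1
= 17

17


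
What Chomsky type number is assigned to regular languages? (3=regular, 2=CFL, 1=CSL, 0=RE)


Chomsky hierarchy levels:
  Type 3: Regular (DFA/NFA/regex)
  Type 2: Context-free (PDA)
  Type 1: Context-sensitive
  Type 0: Recursively enumerable (TM)
'regular' corresponds to Type 3

3


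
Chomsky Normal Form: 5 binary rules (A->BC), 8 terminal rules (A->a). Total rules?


CNF allows two rule forms:
  A -> BC (binary): 5 rules
  A -> a (terminal): 8 rules
Total = 5 + 8 = 13

13


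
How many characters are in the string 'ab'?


String: 'ab'
Counting characters:
  'a' appears 1 time(s)
  'b' appears 1 time(s)
Total length = 1 + 1 = 2

2


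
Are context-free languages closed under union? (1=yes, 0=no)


CFL closure properties:
  Closed under: union, concatenation, Kleene star
  NOT closed under: intersection, complement
Operation 'union' is in closed list -> Yes (closed)

1


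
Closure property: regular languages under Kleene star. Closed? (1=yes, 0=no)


Regular languages are closed under:
- Union (DFA product construction)
- Intersection (DFA product construction)
- Complement (swap accept/reject states)
- Concatenation (NFA construction)
- Kleene star (NFA construction)
Kleene star is in this list
Therefore: closed

1


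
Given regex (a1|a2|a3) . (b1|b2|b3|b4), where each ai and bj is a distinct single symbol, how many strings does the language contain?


First group: 3 alternatives
Second group: 4 alternatives
Concatenation: each choice from group 1 pairs with each from group 2
Total = 3 x 4 = 12

12


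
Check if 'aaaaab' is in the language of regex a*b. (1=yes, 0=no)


Pattern: a*b
String: 'aaaaab'
Pattern requires: zero or more 'a's followed by exactly one 'b'
Found 5 leading 'a's
Remaining: 'b'
Remaining is exactly 'b' -> match
Result: 1

1


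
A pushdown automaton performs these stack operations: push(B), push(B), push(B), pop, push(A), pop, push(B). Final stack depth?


Tracing stack operations:
  push(B) -> stack = [B], depth=1
  push(B) -> stack = [B,B], depth=2
  push(B) -> stack = [B,B,B], depth=3
  pop -> removed B, stack = [B,B], depth=2
  push(A) -> stack = [B,B,A], depth=3
  pop -> removed A, stack = [B,B], depth=2
  push(B) -> stack = [B,B,B], depth=3
Final depth = 3

3


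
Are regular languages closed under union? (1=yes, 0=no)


Regular languages are closed under:
- Union (DFA product construction)
- Intersection (DFA product construction)
- Complement (swap accept/reject states)
- Concatenation (NFA construction)
- Kleene star (NFA construction)
union is in this list
Therefore: closed

1


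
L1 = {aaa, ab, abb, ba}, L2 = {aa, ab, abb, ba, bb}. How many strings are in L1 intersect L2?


L1 = {aaa, ab, abb, ba}
L2 = {aa, ab, abb, ba, bb}
Checking each string in L1 against L2:
  'aaa': in L2? No
  'ab': in L2? Yes
  'abb': in L2? Yes
  'ba': in L2? Yes
Intersection = {ab, abb, ba}
|L1 ∩ L2| = 3

3


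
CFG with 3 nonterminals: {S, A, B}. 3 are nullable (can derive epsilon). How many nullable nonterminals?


Nonterminals: {S, A, B}
A nonterminal is nullable if it can derive epsilon
Counting nullable nonterminals: 3
Total nullable = 3

3


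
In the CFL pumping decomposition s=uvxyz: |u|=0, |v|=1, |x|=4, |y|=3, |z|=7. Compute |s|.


|s| = |u| + |v| + |x| + |y| + |z|
= 0 + 1 + 4 + 3 + 7
= 1 + 4 + 10
= 5 + 10
= 15

15


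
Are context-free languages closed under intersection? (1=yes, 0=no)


CFL closure properties:
  Closed under: union, concatenation, Kleene star
  NOT closed under: intersection, complement
Operation 'intersection' is in not-closed list -> No (not closed)

0


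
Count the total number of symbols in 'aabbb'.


String: 'aabbb'
Counting characters:
  'a' appears 2 time(s)
  'b' appears 3 time(s)
Total length = 2 + 3 = 5

5


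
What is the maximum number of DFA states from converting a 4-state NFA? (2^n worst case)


NFA has 4 states
Subset construction: each DFA state = subset of NFA states
Maximum subsets = 2^4
2^4 = 16

16


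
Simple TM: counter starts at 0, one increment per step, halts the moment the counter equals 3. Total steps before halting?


Counter starts at 0. Counting sequence:
  Step 1: counter = 1
  Step 2: counter = 2
  Step 3: counter = 3
Counter reached 3 -> halt
Total steps = 3

3


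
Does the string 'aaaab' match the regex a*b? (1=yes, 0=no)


Pattern: a*b
String: 'aaaab'
Pattern requires: zero or more 'a's followed by exactly one 'b'
Found 4 leading 'a's
Remaining: 'b'
Remaining is exactly 'b' -> match
Result: 1

1


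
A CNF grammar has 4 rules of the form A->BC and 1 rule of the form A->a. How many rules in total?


CNF allows two rule forms:
  A -> BC (binary): 4 rules
  A -> a (terminal): 1 rule
Total = 4 + 1 = 5

5


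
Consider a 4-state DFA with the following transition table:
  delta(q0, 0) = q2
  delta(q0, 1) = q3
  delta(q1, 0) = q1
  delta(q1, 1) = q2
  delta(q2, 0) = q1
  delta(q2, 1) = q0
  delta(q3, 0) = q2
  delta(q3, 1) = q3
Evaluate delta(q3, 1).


Looking up transition function:
delta(q3, 1) in the table
Row: q3, Column: 1
Result: q3

q3


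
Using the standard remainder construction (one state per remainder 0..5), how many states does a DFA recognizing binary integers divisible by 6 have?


Divisibility by 6 is tracked via the remainder mod 6: 0, 1, ..., 5
The construction assigns one state to each remainder
Number of remainders = 6

6


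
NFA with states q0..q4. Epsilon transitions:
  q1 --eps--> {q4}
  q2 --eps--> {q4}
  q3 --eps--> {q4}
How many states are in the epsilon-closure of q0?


Starting from q0
Initialize closure = {q0}
q0 has no outgoing epsilon transitions -> nothing to add
Final closure: {q0}
Size = 1

1


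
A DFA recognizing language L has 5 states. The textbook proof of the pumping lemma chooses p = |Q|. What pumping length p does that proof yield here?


Pumping lemma for regular languages (standard proof):
Take p = |Q|, the number of DFA states.
Any string of length >= |Q| passes through |Q|+1 states while reading its first |Q| symbols,
so by pigeonhole some state repeats, giving the loop that can be pumped.
Here |Q| = 5
Therefore the proof uses p = 5

5


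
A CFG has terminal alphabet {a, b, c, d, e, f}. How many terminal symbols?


Terminal symbols: a, b, c, d, e, f
Counting each: a (#1), b (#2), c (#3), d (#4), e (#5), f (#6)
Total = 6

6


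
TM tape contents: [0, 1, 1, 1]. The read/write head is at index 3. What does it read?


Tape: [0, 1, 1, 1]
Positions: 0 1 2 3
Values:    0 1 1 1
Head at position 3
tape[3] = 1

1


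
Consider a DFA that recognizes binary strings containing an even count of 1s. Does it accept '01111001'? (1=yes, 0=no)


DFA has 2 states: q_even (start, accept=yes) and q_odd
Processing string '01111001' character by character:
  Position 0: read '0', 1-count=0 -> q_even (no change)
  Position 1: read '1', 1-count=1 -> q_odd
  Position 2: read '1', 1-count=2 -> q_even
  Position 3: read '1', 1-count=3 -> q_odd
  Position 4: read '1', 1-count=4 -> q_even
  Position 5: read '0', 1-count=4 -> q_even (no change)
  Position 6: read '0', 1-count=4 -> q_even (no change)
  Position 7: read '1', 1-count=5 -> q_odd
Final state: q_odd, total 1s = 5 (odd); the DFA requires an even count -> reject

0


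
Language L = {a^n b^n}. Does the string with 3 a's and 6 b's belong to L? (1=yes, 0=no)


Language requires equal numbers of a's and b's
PDA pushes for each 'a', pops for each 'b'
Number of a's = 3
Number of b's = 6
3 != 6 -> Reject

0


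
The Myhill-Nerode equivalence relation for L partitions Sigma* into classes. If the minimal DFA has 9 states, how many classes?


Myhill-Nerode theorem:
Number of equivalence classes = number of states in minimal DFA
Minimal DFA states = 9
Therefore equivalence classes = 9

9


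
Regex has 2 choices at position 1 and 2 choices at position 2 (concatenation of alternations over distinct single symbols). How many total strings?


First group: 2 alternatives
Second group: 2 alternatives
Concatenation: each choice from group 1 pairs with each from group 2
Total = 2 x 2 = 4

4


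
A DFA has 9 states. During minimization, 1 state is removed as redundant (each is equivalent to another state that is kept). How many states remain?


Original DFA: 9 states
Redundant states removed: 1
Minimized states = original - removed
= 9 - 1
= 8

8


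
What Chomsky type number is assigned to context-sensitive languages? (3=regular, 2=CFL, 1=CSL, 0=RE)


Chomsky hierarchy levels:
  Type 3: Regular (DFA/NFA/regex)
  Type 2: Context-free (PDA)
  Type 1: Context-sensitive
  Type 0: Recursively enumerable (TM)
'context-sensitive' corresponds to Type 1

1


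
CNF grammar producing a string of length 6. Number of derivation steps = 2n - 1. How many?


Chomsky Normal Form derivation:
String length n = 6
Each step either:
  - Splits a nonterminal into two (n-1 such steps)
  - Converts a nonterminal to terminal (n such steps)
Total = (n-1) + n = 2n - 1
= 2(6) - 1
= 12 - 1
= 11

11


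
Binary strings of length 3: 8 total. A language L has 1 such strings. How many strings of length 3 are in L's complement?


Alphabet: {0,1}
String length: 3
Total strings of length 3 = 2^3 = 8
Strings in L = 1
Complement = total - |L|
= 8 - 1
= 7

7


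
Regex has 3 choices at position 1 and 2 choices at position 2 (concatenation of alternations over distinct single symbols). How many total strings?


First group: 3 alternatives
Second group: 2 alternatives
Concatenation: each choice from group 1 pairs with each from group 2
Total = 3 x 2 = 6

6


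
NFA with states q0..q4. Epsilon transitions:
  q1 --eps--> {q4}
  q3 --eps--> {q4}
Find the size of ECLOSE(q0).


Starting from q0
Initialize closure = {q0}
q0 has no outgoing epsilon transitions -> nothing to add
Final closure: {q0}
Size = 1

1


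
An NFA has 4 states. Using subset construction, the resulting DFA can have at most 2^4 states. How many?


NFA has 4 states
Subset construction: each DFA state = subset of NFA states
Maximum subsets = 2^4
2^4 = 16

16


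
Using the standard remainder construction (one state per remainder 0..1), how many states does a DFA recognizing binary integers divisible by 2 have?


Divisibility by 2 is tracked via the remainder mod 2: 0, 1, ..., 1
The construction assigns one state to each remainder
Number of remainders = 2

2


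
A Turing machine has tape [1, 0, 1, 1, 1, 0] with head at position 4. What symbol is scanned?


Tape: [1, 0, 1, 1, 1, 0]
Positions: 0 1 2 3 4 5
Values:    1 0 1 1 1 0
Head at position 4
tape[4] = 1

1


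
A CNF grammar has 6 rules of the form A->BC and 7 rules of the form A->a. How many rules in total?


CNF allows two rule forms:
  A -> BC (binary): 6 rules
  A -> a (terminal): 7 rules
Total = 6 + 7 = 13

13


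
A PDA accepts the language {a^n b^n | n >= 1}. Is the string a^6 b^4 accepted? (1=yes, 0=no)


Language requires equal numbers of a's and b's
PDA pushes for each 'a', pops for each 'b'
Number of a's = 6
Number of b's = 4
6 != 4 -> Reject

0
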